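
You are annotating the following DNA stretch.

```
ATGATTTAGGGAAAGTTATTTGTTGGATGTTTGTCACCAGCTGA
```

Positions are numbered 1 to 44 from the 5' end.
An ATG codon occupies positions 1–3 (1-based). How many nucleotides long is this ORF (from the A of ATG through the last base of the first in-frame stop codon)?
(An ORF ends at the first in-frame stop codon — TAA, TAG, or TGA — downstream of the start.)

Codons from position 1: ATG (1–3), ATT (4–6), TAG (7–9).
TAG is the first in-frame stop; ORF spans 1–9, 9 nucleotides.

9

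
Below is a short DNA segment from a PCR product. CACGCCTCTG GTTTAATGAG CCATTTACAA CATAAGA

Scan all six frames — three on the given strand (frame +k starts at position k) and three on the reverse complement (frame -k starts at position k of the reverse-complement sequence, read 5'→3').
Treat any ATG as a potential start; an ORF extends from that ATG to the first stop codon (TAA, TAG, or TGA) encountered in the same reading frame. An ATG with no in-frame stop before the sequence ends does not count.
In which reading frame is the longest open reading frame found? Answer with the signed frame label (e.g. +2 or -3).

Reverse complement (5'→3'): TCTTATGTTGTAAATGGCTCATTAAACCAGAGGCGTG
Frame +1: CAC GCC TCT GGT TTA ATG AGC CAT TTA CAA CAT AAG — no ATG→stop ORF.
Frame +2: ACG CCT CTG GTT TAA TGA GCC ATT TAC AAC ATA AGA — no ATG→stop ORF.
Frame +3: CGC CTC TGG TTT AAT GAG CCA TTT ACA ACA TAA — no ATG→stop ORF.
Frame -1: TCT TAT GTT GTA AAT GGC TCA TTA AAC CAG AGG CGT — no ATG→stop ORF.
Frame -2: CTT ATG TTG TAA ATG GCT CAT TAA ACC AGA GGC GTG — ATG at 5, stop TAA at 11 → 9 nt; ATG at 14, stop TAA at 23 → 12 nt.
Frame -3: TTA TGT TGT AAA TGG CTC ATT AAA CCA GAG GCG — no ATG→stop ORF.
Longest ORF is 12 nt in frame -2 (positions 14–25).

-2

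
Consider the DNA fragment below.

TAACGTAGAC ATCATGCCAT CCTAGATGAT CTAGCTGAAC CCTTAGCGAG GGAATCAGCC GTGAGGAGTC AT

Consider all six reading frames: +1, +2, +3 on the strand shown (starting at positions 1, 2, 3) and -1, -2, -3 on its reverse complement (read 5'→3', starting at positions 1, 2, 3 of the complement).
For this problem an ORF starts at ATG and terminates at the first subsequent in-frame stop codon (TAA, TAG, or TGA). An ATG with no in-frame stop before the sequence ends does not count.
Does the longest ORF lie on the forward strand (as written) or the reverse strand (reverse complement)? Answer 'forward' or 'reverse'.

Reverse complement (5'→3'): ATGACTCCTCACGGCTGATTCCCTCGCTAAGGGTTCAGCTAGATCATCTAGGATGGCATGATGTCTACGTTA
Frame +1: TAA CGT AGA CAT CAT GCC ATC CTA GAT GAT CTA GCT GAA CCC TTA GCG AGG GAA TCA GCC GTG AGG AGT CAT — no ATG→stop ORF.
Frame +2: AAC GTA GAC ATC ATG CCA TCC TAG ATG ATC TAG CTG AAC CCT TAG CGA GGG AAT CAG CCG TGA GGA GTC — ATG at 14, stop TAG at 23 → 12 nt; ATG at 26, stop TAG at 32 → 9 nt.
Frame +3: ACG TAG ACA TCA TGC CAT CCT AGA TGA TCT AGC TGA ACC CTT AGC GAG GGA ATC AGC CGT GAG GAG TCA — no ATG→stop ORF.
Frame -1: ATG ACT CCT CAC GGC TGA TTC CCT CGC TAA GGG TTC AGC TAG ATC ATC TAG GAT GGC ATG ATG TCT ACG TTA — ATG at 1, stop TGA at 16 → 18 nt.
Frame -2: TGA CTC CTC ACG GCT GAT TCC CTC GCT AAG GGT TCA GCT AGA TCA TCT AGG ATG GCA TGA TGT CTA CGT — ATG at 53, stop TGA at 59 → 9 nt.
Frame -3: GAC TCC TCA CGG CTG ATT CCC TCG CTA AGG GTT CAG CTA GAT CAT CTA GGA TGG CAT GAT GTC TAC GTT — no ATG→stop ORF.
Forward-strand max 12 nt; reverse-strand max 18 nt. The reverse strand has the longer ORF.

reverse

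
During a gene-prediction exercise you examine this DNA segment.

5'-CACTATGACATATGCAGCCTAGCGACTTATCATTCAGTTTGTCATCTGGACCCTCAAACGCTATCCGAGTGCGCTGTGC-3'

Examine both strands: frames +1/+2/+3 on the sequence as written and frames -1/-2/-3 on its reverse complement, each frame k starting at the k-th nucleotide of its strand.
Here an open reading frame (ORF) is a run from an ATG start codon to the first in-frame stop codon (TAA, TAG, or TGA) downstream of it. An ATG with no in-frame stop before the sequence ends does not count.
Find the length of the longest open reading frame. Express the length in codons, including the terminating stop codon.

6

Reverse complement (5'→3'): GCACAGCGCACTCGGATAGCGTTTGAGGGTCCAGATGACAAACTGAATGATAAGTCGCTAGGCTGCATATGTCATAGTG
Frame +1: CAC TAT GAC ATA TGC AGC CTA GCG ACT TAT CAT TCA GTT TGT CAT CTG GAC CCT CAA ACG CTA TCC GAG TGC GCT GTG — no ATG→stop ORF.
Frame +2: ACT ATG ACA TAT GCA GCC TAG CGA CTT ATC ATT CAG TTT GTC ATC TGG ACC CTC AAA CGC TAT CCG AGT GCG CTG TGC — ATG at 5, stop TAG at 20 → 18 nt.
Frame +3: CTA TGA CAT ATG CAG CCT AGC GAC TTA TCA TTC AGT TTG TCA TCT GGA CCC TCA AAC GCT ATC CGA GTG CGC TGT — no ATG→stop ORF.
Frame -1: GCA CAG CGC ACT CGG ATA GCG TTT GAG GGT CCA GAT GAC AAA CTG AAT GAT AAG TCG CTA GGC TGC ATA TGT CAT AGT — no ATG→stop ORF.
Frame -2: CAC AGC GCA CTC GGA TAG CGT TTG AGG GTC CAG ATG ACA AAC TGA ATG ATA AGT CGC TAG GCT GCA TAT GTC ATA GTG — ATG at 35, stop TGA at 44 → 12 nt; ATG at 47, stop TAG at 59 → 15 nt.
Frame -3: ACA GCG CAC TCG GAT AGC GTT TGA GGG TCC AGA TGA CAA ACT GAA TGA TAA GTC GCT AGG CTG CAT ATG TCA TAG — ATG at 69, stop TAG at 75 → 9 nt.
Longest: frame +2, positions 5–22, 18 nt = 6 codons = 5 aa. → 6 codons.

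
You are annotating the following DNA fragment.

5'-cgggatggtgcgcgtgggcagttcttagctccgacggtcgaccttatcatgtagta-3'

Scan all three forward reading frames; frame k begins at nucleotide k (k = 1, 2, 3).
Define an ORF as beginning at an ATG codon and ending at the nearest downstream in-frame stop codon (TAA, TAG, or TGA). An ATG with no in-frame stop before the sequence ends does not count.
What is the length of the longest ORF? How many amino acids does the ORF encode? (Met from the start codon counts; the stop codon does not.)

7

Frame 1: CGG GAT GGT GCG CGT GGG CAG TTC TTA GCT CCG ACG GTC GAC CTT ATC ATG TAG — ATG at 49, stop TAG at 52 → 6 nt.
Frame 2: GGG ATG GTG CGC GTG GGC AGT TCT TAG CTC CGA CGG TCG ACC TTA TCA TGT AGT — ATG at 5, stop TAG at 26 → 24 nt.
Frame 3: GGA TGG TGC GCG TGG GCA GTT CTT AGC TCC GAC GGT CGA CCT TAT CAT GTA GTA — no ATG→stop ORF.
Longest: frame 2, positions 5–28, 24 nt = 8 codons = 7 aa. → 7 amino acids.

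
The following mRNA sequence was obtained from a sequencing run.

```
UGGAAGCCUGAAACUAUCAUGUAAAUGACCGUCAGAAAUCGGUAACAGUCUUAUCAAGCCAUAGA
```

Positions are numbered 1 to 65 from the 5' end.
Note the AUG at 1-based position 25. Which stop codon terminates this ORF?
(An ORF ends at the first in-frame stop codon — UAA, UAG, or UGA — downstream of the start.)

Codons from position 25: AUG (25–27), ACC (28–30), GUC (31–33), AGA (34–36), AAU (37–39), CGG (40–42), UAA (43–45).
The first in-frame stop codon is UAA.

UAA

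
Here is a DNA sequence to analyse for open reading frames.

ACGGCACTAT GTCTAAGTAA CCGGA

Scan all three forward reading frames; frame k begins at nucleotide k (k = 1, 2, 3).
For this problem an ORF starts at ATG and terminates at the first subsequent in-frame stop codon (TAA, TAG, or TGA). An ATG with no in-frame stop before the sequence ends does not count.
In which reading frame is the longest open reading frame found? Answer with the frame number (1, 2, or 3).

3

Frame 1: ACG GCA CTA TGT CTA AGT AAC CGG — no ATG→stop ORF.
Frame 2: CGG CAC TAT GTC TAA GTA ACC GGA — no ATG→stop ORF.
Frame 3: GGC ACT ATG TCT AAG TAA CCG — ATG at 9, stop TAA at 18 → 12 nt.
Longest ORF is 12 nt in frame 3 (positions 9–20).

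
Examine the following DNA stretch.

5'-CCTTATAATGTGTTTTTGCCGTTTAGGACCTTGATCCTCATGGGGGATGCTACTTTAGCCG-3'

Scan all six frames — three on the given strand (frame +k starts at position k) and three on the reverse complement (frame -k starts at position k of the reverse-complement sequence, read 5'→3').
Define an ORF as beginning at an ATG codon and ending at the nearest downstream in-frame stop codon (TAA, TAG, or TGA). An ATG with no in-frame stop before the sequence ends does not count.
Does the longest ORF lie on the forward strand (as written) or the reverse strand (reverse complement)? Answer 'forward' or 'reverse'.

Reverse complement (5'→3'): CGGCTAAAGTAGCATCCCCCATGAGGATCAAGGTCCTAAACGGCAAAAACACATTATAAGG
Frame +1: CCT TAT AAT GTG TTT TTG CCG TTT AGG ACC TTG ATC CTC ATG GGG GAT GCT ACT TTA GCC — no ATG→stop ORF.
Frame +2: CTT ATA ATG TGT TTT TGC CGT TTA GGA CCT TGA TCC TCA TGG GGG ATG CTA CTT TAG CCG — ATG at 8, stop TGA at 32 → 27 nt; ATG at 47, stop TAG at 56 → 12 nt.
Frame +3: TTA TAA TGT GTT TTT GCC GTT TAG GAC CTT GAT CCT CAT GGG GGA TGC TAC TTT AGC — no ATG→stop ORF.
Frame -1: CGG CTA AAG TAG CAT CCC CCA TGA GGA TCA AGG TCC TAA ACG GCA AAA ACA CAT TAT AAG — no ATG→stop ORF.
Frame -2: GGC TAA AGT AGC ATC CCC CAT GAG GAT CAA GGT CCT AAA CGG CAA AAA CAC ATT ATA AGG — no ATG→stop ORF.
Frame -3: GCT AAA GTA GCA TCC CCC ATG AGG ATC AAG GTC CTA AAC GGC AAA AAC ACA TTA TAA — ATG at 21, stop TAA at 57 → 39 nt.
Forward-strand max 27 nt; reverse-strand max 39 nt. The reverse strand has the longer ORF.

reverse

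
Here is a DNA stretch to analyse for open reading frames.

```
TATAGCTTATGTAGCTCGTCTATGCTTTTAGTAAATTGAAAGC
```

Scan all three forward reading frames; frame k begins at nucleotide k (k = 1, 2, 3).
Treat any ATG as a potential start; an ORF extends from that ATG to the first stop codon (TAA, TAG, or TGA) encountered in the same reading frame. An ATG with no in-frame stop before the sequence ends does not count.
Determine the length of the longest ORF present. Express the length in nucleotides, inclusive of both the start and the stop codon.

Frame 1: TAT AGC TTA TGT AGC TCG TCT ATG CTT TTA GTA AAT TGA AAG — ATG at 22, stop TGA at 37 → 18 nt.
Frame 2: ATA GCT TAT GTA GCT CGT CTA TGC TTT TAG TAA ATT GAA AGC — no ATG→stop ORF.
Frame 3: TAG CTT ATG TAG CTC GTC TAT GCT TTT AGT AAA TTG AAA — ATG at 9, stop TAG at 12 → 6 nt.
Longest: frame 1, positions 22–39, 18 nt = 6 codons = 5 aa. → 18 nucleotides.

18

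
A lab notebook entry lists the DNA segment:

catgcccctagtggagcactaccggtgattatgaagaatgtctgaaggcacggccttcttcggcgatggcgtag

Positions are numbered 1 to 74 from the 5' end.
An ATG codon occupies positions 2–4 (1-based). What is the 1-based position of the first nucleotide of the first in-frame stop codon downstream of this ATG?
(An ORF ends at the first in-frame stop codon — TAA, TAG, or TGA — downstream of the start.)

Codons from position 2: ATG (2–4), CCC (5–7), CTA (8–10), GTG (11–13), GAG (14–16), CAC (17–19), TAC (20–22), CGG (23–25), TGA (26–28).
TGA is a stop codon; it begins at position 26.

26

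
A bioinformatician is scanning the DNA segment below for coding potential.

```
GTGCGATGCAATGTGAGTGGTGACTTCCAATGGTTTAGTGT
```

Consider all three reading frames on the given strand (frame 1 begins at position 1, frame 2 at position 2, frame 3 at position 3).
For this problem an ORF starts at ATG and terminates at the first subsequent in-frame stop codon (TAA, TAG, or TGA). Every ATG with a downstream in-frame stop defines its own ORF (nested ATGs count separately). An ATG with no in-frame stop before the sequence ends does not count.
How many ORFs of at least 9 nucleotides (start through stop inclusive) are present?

Frame 1: GTG CGA TGC AAT GTG AGT GGT GAC TTC CAA TGG TTT AGT — no ATG→stop ORF.
Frame 2: TGC GAT GCA ATG TGA GTG GTG ACT TCC AAT GGT TTA GTG — ATG at 11, stop TGA at 14 → 6 nt.
Frame 3: GCG ATG CAA TGT GAG TGG TGA CTT CCA ATG GTT TAG TGT — ATG at 6, stop TGA at 21 → 18 nt; ATG at 30, stop TAG at 36 → 9 nt.
ORFs ≥ 9 nucleotides: frame 3 6–23 (18 nucleotides), frame 3 30–38 (9 nucleotides). Count = 2.

2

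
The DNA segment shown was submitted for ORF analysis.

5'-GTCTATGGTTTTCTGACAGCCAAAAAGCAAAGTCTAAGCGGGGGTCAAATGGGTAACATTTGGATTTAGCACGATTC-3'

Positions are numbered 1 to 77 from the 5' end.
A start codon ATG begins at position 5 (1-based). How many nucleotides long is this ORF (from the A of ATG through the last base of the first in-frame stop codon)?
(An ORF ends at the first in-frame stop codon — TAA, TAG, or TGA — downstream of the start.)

Codons from position 5: ATG (5–7), GTT (8–10), TTC (11–13), TGA (14–16).
TGA is the first in-frame stop; ORF spans 5–16, 12 nucleotides.

12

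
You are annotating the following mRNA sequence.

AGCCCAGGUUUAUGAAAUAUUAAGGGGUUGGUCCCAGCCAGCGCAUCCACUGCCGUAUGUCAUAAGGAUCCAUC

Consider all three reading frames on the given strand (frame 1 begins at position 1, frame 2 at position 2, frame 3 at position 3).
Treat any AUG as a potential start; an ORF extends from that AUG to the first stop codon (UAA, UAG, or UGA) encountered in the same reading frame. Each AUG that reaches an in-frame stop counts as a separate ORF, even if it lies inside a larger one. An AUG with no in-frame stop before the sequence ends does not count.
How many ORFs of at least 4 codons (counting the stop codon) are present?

Frame 1: AGC CCA GGU UUA UGA AAU AUU AAG GGG UUG GUC CCA GCC AGC GCA UCC ACU GCC GUA UGU CAU AAG GAU CCA — no AUG→stop ORF.
Frame 2: GCC CAG GUU UAU GAA AUA UUA AGG GGU UGG UCC CAG CCA GCG CAU CCA CUG CCG UAU GUC AUA AGG AUC CAU — no AUG→stop ORF.
Frame 3: CCC AGG UUU AUG AAA UAU UAA GGG GUU GGU CCC AGC CAG CGC AUC CAC UGC CGU AUG UCA UAA GGA UCC AUC — AUG at 12, stop UAA at 21 → 12 nt; AUG at 57, stop UAA at 63 → 9 nt.
ORFs ≥ 4 codons: frame 3 12–23 (4 codons). Count = 1.

1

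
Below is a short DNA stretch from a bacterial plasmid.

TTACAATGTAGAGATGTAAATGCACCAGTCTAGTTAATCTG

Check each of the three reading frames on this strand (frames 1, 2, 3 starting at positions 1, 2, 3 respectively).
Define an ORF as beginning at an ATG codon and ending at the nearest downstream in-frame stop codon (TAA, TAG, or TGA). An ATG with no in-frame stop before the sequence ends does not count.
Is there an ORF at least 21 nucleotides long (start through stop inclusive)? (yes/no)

no

Frame 1: TTA CAA TGT AGA GAT GTA AAT GCA CCA GTC TAG TTA ATC — no ATG→stop ORF.
Frame 2: TAC AAT GTA GAG ATG TAA ATG CAC CAG TCT AGT TAA TCT — ATG at 14, stop TAA at 17 → 6 nt; ATG at 20, stop TAA at 35 → 18 nt.
Frame 3: ACA ATG TAG AGA TGT AAA TGC ACC AGT CTA GTT AAT CTG — ATG at 6, stop TAG at 9 → 6 nt.
Largest ORF found is 18 nucleotides < 21, so no.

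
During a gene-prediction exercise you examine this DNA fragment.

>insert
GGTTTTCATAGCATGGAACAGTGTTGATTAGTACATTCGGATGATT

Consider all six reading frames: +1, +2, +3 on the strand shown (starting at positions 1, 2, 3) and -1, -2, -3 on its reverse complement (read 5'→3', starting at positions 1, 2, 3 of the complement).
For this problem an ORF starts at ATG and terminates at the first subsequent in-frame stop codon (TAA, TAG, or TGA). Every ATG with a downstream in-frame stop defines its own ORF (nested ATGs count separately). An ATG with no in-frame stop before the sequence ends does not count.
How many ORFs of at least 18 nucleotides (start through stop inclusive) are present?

0

Reverse complement (5'→3'): AATCATCCGAATGTACTAATCAACACTGTTCCATGCTATGAAAACC
Frame +1: GGT TTT CAT AGC ATG GAA CAG TGT TGA TTA GTA CAT TCG GAT GAT — ATG at 13, stop TGA at 25 → 15 nt.
Frame +2: GTT TTC ATA GCA TGG AAC AGT GTT GAT TAG TAC ATT CGG ATG ATT — no ATG→stop ORF.
Frame +3: TTT TCA TAG CAT GGA ACA GTG TTG ATT AGT ACA TTC GGA TGA — no ATG→stop ORF.
Frame -1: AAT CAT CCG AAT GTA CTA ATC AAC ACT GTT CCA TGC TAT GAA AAC — no ATG→stop ORF.
Frame -2: ATC ATC CGA ATG TAC TAA TCA ACA CTG TTC CAT GCT ATG AAA ACC — ATG at 11, stop TAA at 17 → 9 nt.
Frame -3: TCA TCC GAA TGT ACT AAT CAA CAC TGT TCC ATG CTA TGA AAA — ATG at 33, stop TGA at 39 → 9 nt.
No ORF reaches 18 nucleotides. Count = 0.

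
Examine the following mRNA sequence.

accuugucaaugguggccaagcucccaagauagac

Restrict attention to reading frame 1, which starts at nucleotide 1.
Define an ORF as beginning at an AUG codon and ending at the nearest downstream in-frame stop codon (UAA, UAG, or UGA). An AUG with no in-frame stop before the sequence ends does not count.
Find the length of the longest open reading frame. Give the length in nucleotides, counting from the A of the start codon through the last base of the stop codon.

Frame 1: ACC UUG UCA AUG GUG GCC AAG CUC CCA AGA UAG — AUG at 10, stop UAG at 31 → 24 nt.
Longest: frame 1, positions 10–33, 24 nt = 8 codons = 7 aa. → 24 nucleotides.

24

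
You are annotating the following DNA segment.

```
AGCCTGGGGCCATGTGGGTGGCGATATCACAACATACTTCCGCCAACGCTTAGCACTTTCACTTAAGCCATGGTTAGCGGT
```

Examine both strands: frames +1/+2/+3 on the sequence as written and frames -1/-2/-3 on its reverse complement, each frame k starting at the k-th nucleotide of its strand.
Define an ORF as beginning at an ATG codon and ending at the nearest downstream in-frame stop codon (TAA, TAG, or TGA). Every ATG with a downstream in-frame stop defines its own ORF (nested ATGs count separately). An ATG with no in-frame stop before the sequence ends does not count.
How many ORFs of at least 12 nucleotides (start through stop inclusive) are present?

Reverse complement (5'→3'): ACCGCTAACCATGGCTTAAGTGAAAGTGCTAAGCGTTGGCGGAAGTATGTTGTGATATCGCCACCCACATGGCCCCAGGCT
Frame +1: AGC CTG GGG CCA TGT GGG TGG CGA TAT CAC AAC ATA CTT CCG CCA ACG CTT AGC ACT TTC ACT TAA GCC ATG GTT AGC GGT — no ATG→stop ORF.
Frame +2: GCC TGG GGC CAT GTG GGT GGC GAT ATC ACA ACA TAC TTC CGC CAA CGC TTA GCA CTT TCA CTT AAG CCA TGG TTA GCG — no ATG→stop ORF.
Frame +3: CCT GGG GCC ATG TGG GTG GCG ATA TCA CAA CAT ACT TCC GCC AAC GCT TAG CAC TTT CAC TTA AGC CAT GGT TAG CGG — ATG at 12, stop TAG at 51 → 42 nt.
Frame -1: ACC GCT AAC CAT GGC TTA AGT GAA AGT GCT AAG CGT TGG CGG AAG TAT GTT GTG ATA TCG CCA CCC ACA TGG CCC CAG GCT — no ATG→stop ORF.
Frame -2: CCG CTA ACC ATG GCT TAA GTG AAA GTG CTA AGC GTT GGC GGA AGT ATG TTG TGA TAT CGC CAC CCA CAT GGC CCC AGG — ATG at 11, stop TAA at 17 → 9 nt; ATG at 47, stop TGA at 53 → 9 nt.
Frame -3: CGC TAA CCA TGG CTT AAG TGA AAG TGC TAA GCG TTG GCG GAA GTA TGT TGT GAT ATC GCC ACC CAC ATG GCC CCA GGC — no ATG→stop ORF.
ORFs ≥ 12 nucleotides: frame +3 12–53 (42 nucleotides). Count = 1.

1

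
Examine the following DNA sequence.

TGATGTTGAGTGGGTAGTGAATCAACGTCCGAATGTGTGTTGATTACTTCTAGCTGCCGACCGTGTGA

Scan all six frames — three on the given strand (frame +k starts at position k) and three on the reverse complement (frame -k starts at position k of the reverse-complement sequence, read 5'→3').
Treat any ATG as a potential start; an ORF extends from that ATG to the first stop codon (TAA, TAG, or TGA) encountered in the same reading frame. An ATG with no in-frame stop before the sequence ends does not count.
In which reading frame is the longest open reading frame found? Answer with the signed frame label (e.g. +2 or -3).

Reverse complement (5'→3'): TCACACGGTCGGCAGCTAGAAGTAATCAACACACATTCGGACGTTGATTCACTACCCACTCAACATCA
Frame +1: TGA TGT TGA GTG GGT AGT GAA TCA ACG TCC GAA TGT GTG TTG ATT ACT TCT AGC TGC CGA CCG TGT — no ATG→stop ORF.
Frame +2: GAT GTT GAG TGG GTA GTG AAT CAA CGT CCG AAT GTG TGT TGA TTA CTT CTA GCT GCC GAC CGT GTG — no ATG→stop ORF.
Frame +3: ATG TTG AGT GGG TAG TGA ATC AAC GTC CGA ATG TGT GTT GAT TAC TTC TAG CTG CCG ACC GTG TGA — ATG at 3, stop TAG at 15 → 15 nt; ATG at 33, stop TAG at 51 → 21 nt.
Frame -1: TCA CAC GGT CGG CAG CTA GAA GTA ATC AAC ACA CAT TCG GAC GTT GAT TCA CTA CCC ACT CAA CAT — no ATG→stop ORF.
Frame -2: CAC ACG GTC GGC AGC TAG AAG TAA TCA ACA CAC ATT CGG ACG TTG ATT CAC TAC CCA CTC AAC ATC — no ATG→stop ORF.
Frame -3: ACA CGG TCG GCA GCT AGA AGT AAT CAA CAC ACA TTC GGA CGT TGA TTC ACT ACC CAC TCA ACA TCA — no ATG→stop ORF.
Longest ORF is 21 nt in frame +3 (positions 33–53).

+3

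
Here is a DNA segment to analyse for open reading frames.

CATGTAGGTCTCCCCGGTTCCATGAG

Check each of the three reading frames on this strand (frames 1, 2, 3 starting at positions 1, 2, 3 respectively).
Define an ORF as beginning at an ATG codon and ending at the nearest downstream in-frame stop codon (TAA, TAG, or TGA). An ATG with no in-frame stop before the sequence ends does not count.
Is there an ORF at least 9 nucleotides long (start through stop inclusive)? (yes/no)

Frame 1: CAT GTA GGT CTC CCC GGT TCC ATG — no ATG→stop ORF.
Frame 2: ATG TAG GTC TCC CCG GTT CCA TGA — ATG at 2, stop TAG at 5 → 6 nt.
Frame 3: TGT AGG TCT CCC CGG TTC CAT GAG — no ATG→stop ORF.
Largest ORF found is 6 nucleotides < 9, so no.

no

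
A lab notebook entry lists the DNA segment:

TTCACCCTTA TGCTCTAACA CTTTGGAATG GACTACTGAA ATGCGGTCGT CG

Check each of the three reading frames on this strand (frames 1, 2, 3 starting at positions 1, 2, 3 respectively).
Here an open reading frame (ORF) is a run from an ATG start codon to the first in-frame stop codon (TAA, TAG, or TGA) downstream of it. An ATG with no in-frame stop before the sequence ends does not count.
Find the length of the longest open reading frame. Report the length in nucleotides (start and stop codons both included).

12

Frame 1: TTC ACC CTT ATG CTC TAA CAC TTT GGA ATG GAC TAC TGA AAT GCG GTC GTC — ATG at 10, stop TAA at 16 → 9 nt; ATG at 28, stop TGA at 37 → 12 nt.
Frame 2: TCA CCC TTA TGC TCT AAC ACT TTG GAA TGG ACT ACT GAA ATG CGG TCG TCG — no ATG→stop ORF.
Frame 3: CAC CCT TAT GCT CTA ACA CTT TGG AAT GGA CTA CTG AAA TGC GGT CGT — no ATG→stop ORF.
Longest: frame 1, positions 28–39, 12 nt = 4 codons = 3 aa. → 12 nucleotides.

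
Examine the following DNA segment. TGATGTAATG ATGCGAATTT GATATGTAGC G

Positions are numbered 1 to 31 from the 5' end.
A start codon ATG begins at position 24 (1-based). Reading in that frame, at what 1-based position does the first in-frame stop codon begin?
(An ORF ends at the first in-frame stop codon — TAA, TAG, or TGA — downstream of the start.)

27

Codons from position 24: ATG (24–26), TAG (27–29).
TAG is a stop codon; it begins at position 27.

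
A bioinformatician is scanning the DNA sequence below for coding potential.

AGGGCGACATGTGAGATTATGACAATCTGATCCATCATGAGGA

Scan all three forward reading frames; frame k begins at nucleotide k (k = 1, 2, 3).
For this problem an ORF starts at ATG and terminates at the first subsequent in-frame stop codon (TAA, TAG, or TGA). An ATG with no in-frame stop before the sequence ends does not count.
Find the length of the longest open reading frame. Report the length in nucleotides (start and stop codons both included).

Frame 1: AGG GCG ACA TGT GAG ATT ATG ACA ATC TGA TCC ATC ATG AGG — ATG at 19, stop TGA at 28 → 12 nt.
Frame 2: GGG CGA CAT GTG AGA TTA TGA CAA TCT GAT CCA TCA TGA GGA — no ATG→stop ORF.
Frame 3: GGC GAC ATG TGA GAT TAT GAC AAT CTG ATC CAT CAT GAG — ATG at 9, stop TGA at 12 → 6 nt.
Longest: frame 1, positions 19–30, 12 nt = 4 codons = 3 aa. → 12 nucleotides.

12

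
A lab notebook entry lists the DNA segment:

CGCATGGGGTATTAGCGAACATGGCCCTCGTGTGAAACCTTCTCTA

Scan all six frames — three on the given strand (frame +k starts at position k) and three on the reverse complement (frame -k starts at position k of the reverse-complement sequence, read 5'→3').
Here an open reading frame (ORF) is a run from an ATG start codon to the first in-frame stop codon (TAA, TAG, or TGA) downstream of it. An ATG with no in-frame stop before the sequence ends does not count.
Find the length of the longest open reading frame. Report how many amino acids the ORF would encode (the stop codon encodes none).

4

Reverse complement (5'→3'): TAGAGAAGGTTTCACACGAGGGCCATGTTCGCTAATACCCCATGCG
Frame +1: CGC ATG GGG TAT TAG CGA ACA TGG CCC TCG TGT GAA ACC TTC TCT — ATG at 4, stop TAG at 13 → 12 nt.
Frame +2: GCA TGG GGT ATT AGC GAA CAT GGC CCT CGT GTG AAA CCT TCT CTA — no ATG→stop ORF.
Frame +3: CAT GGG GTA TTA GCG AAC ATG GCC CTC GTG TGA AAC CTT CTC — ATG at 21, stop TGA at 33 → 15 nt.
Frame -1: TAG AGA AGG TTT CAC ACG AGG GCC ATG TTC GCT AAT ACC CCA TGC — no ATG→stop ORF.
Frame -2: AGA GAA GGT TTC ACA CGA GGG CCA TGT TCG CTA ATA CCC CAT GCG — no ATG→stop ORF.
Frame -3: GAG AAG GTT TCA CAC GAG GGC CAT GTT CGC TAA TAC CCC ATG — no ATG→stop ORF.
Longest: frame +3, positions 21–35, 15 nt = 5 codons = 4 aa. → 4 amino acids.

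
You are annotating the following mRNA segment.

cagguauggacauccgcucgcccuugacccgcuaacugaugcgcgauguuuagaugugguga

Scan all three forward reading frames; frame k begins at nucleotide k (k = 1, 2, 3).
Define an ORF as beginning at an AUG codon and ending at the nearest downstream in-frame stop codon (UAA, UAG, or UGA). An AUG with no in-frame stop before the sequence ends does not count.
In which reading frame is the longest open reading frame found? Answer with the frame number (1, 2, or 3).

Frame 1: CAG GUA UGG ACA UCC GCU CGC CCU UGA CCC GCU AAC UGA UGC GCG AUG UUU AGA UGU GGU — no AUG→stop ORF.
Frame 2: AGG UAU GGA CAU CCG CUC GCC CUU GAC CCG CUA ACU GAU GCG CGA UGU UUA GAU GUG GUG — no AUG→stop ORF.
Frame 3: GGU AUG GAC AUC CGC UCG CCC UUG ACC CGC UAA CUG AUG CGC GAU GUU UAG AUG UGG UGA — AUG at 6, stop UAA at 33 → 30 nt; AUG at 39, stop UAG at 51 → 15 nt; AUG at 54, stop UGA at 60 → 9 nt.
Longest ORF is 30 nt in frame 3 (positions 6–35).

3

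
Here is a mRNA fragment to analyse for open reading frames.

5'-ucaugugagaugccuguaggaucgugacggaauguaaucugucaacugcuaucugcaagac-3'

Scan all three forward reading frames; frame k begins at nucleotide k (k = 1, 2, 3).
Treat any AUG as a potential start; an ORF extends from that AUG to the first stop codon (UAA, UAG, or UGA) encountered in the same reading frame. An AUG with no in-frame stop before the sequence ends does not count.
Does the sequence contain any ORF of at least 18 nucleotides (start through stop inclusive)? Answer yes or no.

yes

Frame 1: UCA UGU GAG AUG CCU GUA GGA UCG UGA CGG AAU GUA AUC UGU CAA CUG CUA UCU GCA AGA — AUG at 10, stop UGA at 25 → 18 nt.
Frame 2: CAU GUG AGA UGC CUG UAG GAU CGU GAC GGA AUG UAA UCU GUC AAC UGC UAU CUG CAA GAC — AUG at 32, stop UAA at 35 → 6 nt.
Frame 3: AUG UGA GAU GCC UGU AGG AUC GUG ACG GAA UGU AAU CUG UCA ACU GCU AUC UGC AAG — AUG at 3, stop UGA at 6 → 6 nt.
Frame 1 has an ORF of 18 nucleotides (positions 10–27) ≥ 18, so yes.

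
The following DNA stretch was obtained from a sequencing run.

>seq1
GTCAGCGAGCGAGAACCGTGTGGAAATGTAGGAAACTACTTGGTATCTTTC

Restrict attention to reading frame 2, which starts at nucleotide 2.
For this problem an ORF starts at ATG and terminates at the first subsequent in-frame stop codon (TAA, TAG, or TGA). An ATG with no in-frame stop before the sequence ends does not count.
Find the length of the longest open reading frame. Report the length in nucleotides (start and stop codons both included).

Frame 2: TCA GCG AGC GAG AAC CGT GTG GAA ATG TAG GAA ACT ACT TGG TAT CTT — ATG at 26, stop TAG at 29 → 6 nt.
Longest: frame 2, positions 26–31, 6 nt = 2 codons = 1 aa. → 6 nucleotides.

6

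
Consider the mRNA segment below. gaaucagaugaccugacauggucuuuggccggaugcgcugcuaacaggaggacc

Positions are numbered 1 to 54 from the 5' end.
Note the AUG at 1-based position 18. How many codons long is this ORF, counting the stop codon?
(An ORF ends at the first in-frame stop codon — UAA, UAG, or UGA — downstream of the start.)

Codons from position 18: AUG (18–20), GUC (21–23), UUU (24–26), GGC (27–29), CGG (30–32), AUG (33–35), CGC (36–38), UGC (39–41), UAA (42–44).
UAA is the first in-frame stop; that's 9 codons including the stop.

9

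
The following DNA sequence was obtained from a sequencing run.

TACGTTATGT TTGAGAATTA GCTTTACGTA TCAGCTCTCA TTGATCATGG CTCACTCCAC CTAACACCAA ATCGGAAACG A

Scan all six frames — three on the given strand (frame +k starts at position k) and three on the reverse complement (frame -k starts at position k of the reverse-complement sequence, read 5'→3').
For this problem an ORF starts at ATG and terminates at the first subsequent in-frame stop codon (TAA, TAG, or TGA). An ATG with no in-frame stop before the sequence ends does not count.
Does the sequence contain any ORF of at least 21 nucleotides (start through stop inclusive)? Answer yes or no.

no

Reverse complement (5'→3'): TCGTTTCCGATTTGGTGTTAGGTGGAGTGAGCCATGATCAATGAGAGCTGATACGTAAAGCTAATTCTCAAACATAACGTA
Frame +1: TAC GTT ATG TTT GAG AAT TAG CTT TAC GTA TCA GCT CTC ATT GAT CAT GGC TCA CTC CAC CTA ACA CCA AAT CGG AAA CGA — ATG at 7, stop TAG at 19 → 15 nt.
Frame +2: ACG TTA TGT TTG AGA ATT AGC TTT ACG TAT CAG CTC TCA TTG ATC ATG GCT CAC TCC ACC TAA CAC CAA ATC GGA AAC — ATG at 47, stop TAA at 62 → 18 nt.
Frame +3: CGT TAT GTT TGA GAA TTA GCT TTA CGT ATC AGC TCT CAT TGA TCA TGG CTC ACT CCA CCT AAC ACC AAA TCG GAA ACG — no ATG→stop ORF.
Frame -1: TCG TTT CCG ATT TGG TGT TAG GTG GAG TGA GCC ATG ATC AAT GAG AGC TGA TAC GTA AAG CTA ATT CTC AAA CAT AAC GTA — ATG at 34, stop TGA at 49 → 18 nt.
Frame -2: CGT TTC CGA TTT GGT GTT AGG TGG AGT GAG CCA TGA TCA ATG AGA GCT GAT ACG TAA AGC TAA TTC TCA AAC ATA ACG — ATG at 41, stop TAA at 56 → 18 nt.
Frame -3: GTT TCC GAT TTG GTG TTA GGT GGA GTG AGC CAT GAT CAA TGA GAG CTG ATA CGT AAA GCT AAT TCT CAA ACA TAA CGT — no ATG→stop ORF.
Largest ORF found is 18 nucleotides < 21, so no.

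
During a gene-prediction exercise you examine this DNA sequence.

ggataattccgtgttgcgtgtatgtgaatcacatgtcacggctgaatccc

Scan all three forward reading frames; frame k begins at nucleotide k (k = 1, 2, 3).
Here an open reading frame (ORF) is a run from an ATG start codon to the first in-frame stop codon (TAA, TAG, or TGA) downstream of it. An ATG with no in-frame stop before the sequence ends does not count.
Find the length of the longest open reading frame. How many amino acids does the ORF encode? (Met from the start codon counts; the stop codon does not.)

1

Frame 1: GGA TAA TTC CGT GTT GCG TGT ATG TGA ATC ACA TGT CAC GGC TGA ATC — ATG at 22, stop TGA at 25 → 6 nt.
Frame 2: GAT AAT TCC GTG TTG CGT GTA TGT GAA TCA CAT GTC ACG GCT GAA TCC — no ATG→stop ORF.
Frame 3: ATA ATT CCG TGT TGC GTG TAT GTG AAT CAC ATG TCA CGG CTG AAT CCC — no ATG→stop ORF.
Longest: frame 1, positions 22–27, 6 nt = 2 codons = 1 aa. → 1 amino acids.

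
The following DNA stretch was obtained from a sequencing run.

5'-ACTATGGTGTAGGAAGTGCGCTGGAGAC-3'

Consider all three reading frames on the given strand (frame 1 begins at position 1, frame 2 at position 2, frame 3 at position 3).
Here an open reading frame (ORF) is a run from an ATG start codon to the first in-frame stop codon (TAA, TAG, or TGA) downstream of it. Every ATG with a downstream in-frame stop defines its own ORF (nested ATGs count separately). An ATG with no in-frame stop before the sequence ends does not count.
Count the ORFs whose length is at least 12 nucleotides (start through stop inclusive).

0

Frame 1: ACT ATG GTG TAG GAA GTG CGC TGG AGA — ATG at 4, stop TAG at 10 → 9 nt.
Frame 2: CTA TGG TGT AGG AAG TGC GCT GGA GAC — no ATG→stop ORF.
Frame 3: TAT GGT GTA GGA AGT GCG CTG GAG — no ATG→stop ORF.
No ORF reaches 12 nucleotides. Count = 0.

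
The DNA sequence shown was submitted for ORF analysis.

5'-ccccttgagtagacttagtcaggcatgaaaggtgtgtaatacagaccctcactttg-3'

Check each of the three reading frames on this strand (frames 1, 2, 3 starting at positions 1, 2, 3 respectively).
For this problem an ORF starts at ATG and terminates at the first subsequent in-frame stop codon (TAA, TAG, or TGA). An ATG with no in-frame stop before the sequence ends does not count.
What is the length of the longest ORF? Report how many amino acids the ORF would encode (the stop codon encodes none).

Frame 1: CCC CTT GAG TAG ACT TAG TCA GGC ATG AAA GGT GTG TAA TAC AGA CCC TCA CTT — ATG at 25, stop TAA at 37 → 15 nt.
Frame 2: CCC TTG AGT AGA CTT AGT CAG GCA TGA AAG GTG TGT AAT ACA GAC CCT CAC TTT — no ATG→stop ORF.
Frame 3: CCT TGA GTA GAC TTA GTC AGG CAT GAA AGG TGT GTA ATA CAG ACC CTC ACT TTG — no ATG→stop ORF.
Longest: frame 1, positions 25–39, 15 nt = 5 codons = 4 aa. → 4 amino acids.

4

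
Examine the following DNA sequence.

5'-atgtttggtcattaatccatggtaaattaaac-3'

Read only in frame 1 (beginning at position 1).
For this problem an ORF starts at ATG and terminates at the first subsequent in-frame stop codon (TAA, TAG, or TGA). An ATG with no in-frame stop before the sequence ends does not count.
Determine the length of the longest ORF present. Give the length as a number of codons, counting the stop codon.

5

Frame 1: ATG TTT GGT CAT TAA TCC ATG GTA AAT TAA — ATG at 1, stop TAA at 13 → 15 nt; ATG at 19, stop TAA at 28 → 12 nt.
Longest: frame 1, positions 1–15, 15 nt = 5 codons = 4 aa. → 5 codons.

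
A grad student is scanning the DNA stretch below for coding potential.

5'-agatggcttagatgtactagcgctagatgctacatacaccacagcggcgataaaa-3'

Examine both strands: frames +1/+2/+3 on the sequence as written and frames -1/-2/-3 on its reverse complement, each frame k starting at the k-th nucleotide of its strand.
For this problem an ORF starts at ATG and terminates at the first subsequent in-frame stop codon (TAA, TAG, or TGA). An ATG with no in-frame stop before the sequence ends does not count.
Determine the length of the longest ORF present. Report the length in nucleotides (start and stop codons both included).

27

Reverse complement (5'→3'): TTTTATCGCCGCTGTGGTGTATGTAGCATCTAGCGCTAGTACATCTAAGCCATCT
Frame +1: AGA TGG CTT AGA TGT ACT AGC GCT AGA TGC TAC ATA CAC CAC AGC GGC GAT AAA — no ATG→stop ORF.
Frame +2: GAT GGC TTA GAT GTA CTA GCG CTA GAT GCT ACA TAC ACC ACA GCG GCG ATA AAA — no ATG→stop ORF.
Frame +3: ATG GCT TAG ATG TAC TAG CGC TAG ATG CTA CAT ACA CCA CAG CGG CGA TAA — ATG at 3, stop TAG at 9 → 9 nt; ATG at 12, stop TAG at 18 → 9 nt; ATG at 27, stop TAA at 51 → 27 nt.
Frame -1: TTT TAT CGC CGC TGT GGT GTA TGT AGC ATC TAG CGC TAG TAC ATC TAA GCC ATC — no ATG→stop ORF.
Frame -2: TTT ATC GCC GCT GTG GTG TAT GTA GCA TCT AGC GCT AGT ACA TCT AAG CCA TCT — no ATG→stop ORF.
Frame -3: TTA TCG CCG CTG TGG TGT ATG TAG CAT CTA GCG CTA GTA CAT CTA AGC CAT — ATG at 21, stop TAG at 24 → 6 nt.
Longest: frame +3, positions 27–53, 27 nt = 9 codons = 8 aa. → 27 nucleotides.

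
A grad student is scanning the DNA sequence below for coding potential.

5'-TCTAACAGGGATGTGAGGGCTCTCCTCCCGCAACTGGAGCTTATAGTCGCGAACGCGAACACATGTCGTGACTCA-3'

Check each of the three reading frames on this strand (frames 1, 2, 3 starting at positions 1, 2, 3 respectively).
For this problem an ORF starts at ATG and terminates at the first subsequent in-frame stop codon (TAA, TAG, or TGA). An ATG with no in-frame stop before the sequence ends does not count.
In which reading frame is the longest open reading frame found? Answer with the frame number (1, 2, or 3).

3

Frame 1: TCT AAC AGG GAT GTG AGG GCT CTC CTC CCG CAA CTG GAG CTT ATA GTC GCG AAC GCG AAC ACA TGT CGT GAC TCA — no ATG→stop ORF.
Frame 2: CTA ACA GGG ATG TGA GGG CTC TCC TCC CGC AAC TGG AGC TTA TAG TCG CGA ACG CGA ACA CAT GTC GTG ACT — ATG at 11, stop TGA at 14 → 6 nt.
Frame 3: TAA CAG GGA TGT GAG GGC TCT CCT CCC GCA ACT GGA GCT TAT AGT CGC GAA CGC GAA CAC ATG TCG TGA CTC — ATG at 63, stop TGA at 69 → 9 nt.
Longest ORF is 9 nt in frame 3 (positions 63–71).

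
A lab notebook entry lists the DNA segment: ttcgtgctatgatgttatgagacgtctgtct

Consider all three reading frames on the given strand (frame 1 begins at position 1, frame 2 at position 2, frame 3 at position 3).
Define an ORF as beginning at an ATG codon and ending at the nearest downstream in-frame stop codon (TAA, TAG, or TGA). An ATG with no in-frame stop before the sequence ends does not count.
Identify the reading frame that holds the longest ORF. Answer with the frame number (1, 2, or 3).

3

Frame 1: TTC GTG CTA TGA TGT TAT GAG ACG TCT GTC — no ATG→stop ORF.
Frame 2: TCG TGC TAT GAT GTT ATG AGA CGT CTG TCT — no ATG→stop ORF.
Frame 3: CGT GCT ATG ATG TTA TGA GAC GTC TGT — ATG at 9, stop TGA at 18 → 12 nt; ATG at 12, stop TGA at 18 → 9 nt.
Longest ORF is 12 nt in frame 3 (positions 9–20).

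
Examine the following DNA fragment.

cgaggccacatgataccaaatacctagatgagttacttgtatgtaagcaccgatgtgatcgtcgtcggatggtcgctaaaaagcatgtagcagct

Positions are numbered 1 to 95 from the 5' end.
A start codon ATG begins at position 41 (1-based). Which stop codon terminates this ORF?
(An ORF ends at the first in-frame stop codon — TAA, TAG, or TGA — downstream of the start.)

TAA

Codons from position 41: ATG (41–43), TAA (44–46).
The first in-frame stop codon is TAA.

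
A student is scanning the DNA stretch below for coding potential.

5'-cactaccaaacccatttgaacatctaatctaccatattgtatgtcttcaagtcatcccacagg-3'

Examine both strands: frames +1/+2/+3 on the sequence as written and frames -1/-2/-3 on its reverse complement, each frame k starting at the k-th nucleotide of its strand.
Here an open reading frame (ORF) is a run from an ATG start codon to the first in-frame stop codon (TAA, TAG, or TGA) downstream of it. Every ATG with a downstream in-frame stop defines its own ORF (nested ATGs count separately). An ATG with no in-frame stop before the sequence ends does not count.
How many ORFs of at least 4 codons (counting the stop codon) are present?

Reverse complement (5'→3'): CCTGTGGGATGACTTGAAGACATACAATATGGTAGATTAGATGTTCAAATGGGTTTGGTAGTG
Frame +1: CAC TAC CAA ACC CAT TTG AAC ATC TAA TCT ACC ATA TTG TAT GTC TTC AAG TCA TCC CAC AGG — no ATG→stop ORF.
Frame +2: ACT ACC AAA CCC ATT TGA ACA TCT AAT CTA CCA TAT TGT ATG TCT TCA AGT CAT CCC ACA — no ATG→stop ORF.
Frame +3: CTA CCA AAC CCA TTT GAA CAT CTA ATC TAC CAT ATT GTA TGT CTT CAA GTC ATC CCA CAG — no ATG→stop ORF.
Frame -1: CCT GTG GGA TGA CTT GAA GAC ATA CAA TAT GGT AGA TTA GAT GTT CAA ATG GGT TTG GTA GTG — no ATG→stop ORF.
Frame -2: CTG TGG GAT GAC TTG AAG ACA TAC AAT ATG GTA GAT TAG ATG TTC AAA TGG GTT TGG TAG — ATG at 29, stop TAG at 38 → 12 nt; ATG at 41, stop TAG at 59 → 21 nt.
Frame -3: TGT GGG ATG ACT TGA AGA CAT ACA ATA TGG TAG ATT AGA TGT TCA AAT GGG TTT GGT AGT — ATG at 9, stop TGA at 15 → 9 nt.
ORFs ≥ 4 codons: frame -2 29–40 (4 codons), frame -2 41–61 (7 codons). Count = 2.

2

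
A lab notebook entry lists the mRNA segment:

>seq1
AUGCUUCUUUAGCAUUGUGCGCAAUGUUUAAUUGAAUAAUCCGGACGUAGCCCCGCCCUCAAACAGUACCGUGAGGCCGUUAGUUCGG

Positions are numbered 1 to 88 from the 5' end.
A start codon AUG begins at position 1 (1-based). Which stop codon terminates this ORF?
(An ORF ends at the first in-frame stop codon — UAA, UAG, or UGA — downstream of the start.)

UAG

Codons from position 1: AUG (1–3), CUU (4–6), CUU (7–9), UAG (10–12).
The first in-frame stop codon is UAG.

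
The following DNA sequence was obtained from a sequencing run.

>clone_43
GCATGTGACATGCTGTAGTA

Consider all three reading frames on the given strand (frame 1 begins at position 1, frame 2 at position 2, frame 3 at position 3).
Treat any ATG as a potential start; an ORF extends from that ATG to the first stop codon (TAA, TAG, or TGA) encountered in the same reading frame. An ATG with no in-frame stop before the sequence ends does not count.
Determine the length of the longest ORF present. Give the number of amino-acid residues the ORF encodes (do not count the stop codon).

2

Frame 1: GCA TGT GAC ATG CTG TAG — ATG at 10, stop TAG at 16 → 9 nt.
Frame 2: CAT GTG ACA TGC TGT AGT — no ATG→stop ORF.
Frame 3: ATG TGA CAT GCT GTA GTA — ATG at 3, stop TGA at 6 → 6 nt.
Longest: frame 1, positions 10–18, 9 nt = 3 codons = 2 aa. → 2 amino acids.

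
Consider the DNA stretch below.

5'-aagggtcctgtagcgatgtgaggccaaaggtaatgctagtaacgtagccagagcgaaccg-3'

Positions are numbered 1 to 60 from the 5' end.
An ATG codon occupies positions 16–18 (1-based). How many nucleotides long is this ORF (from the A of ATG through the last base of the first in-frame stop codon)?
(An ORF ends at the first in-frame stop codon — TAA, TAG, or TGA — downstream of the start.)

6

Codons from position 16: ATG (16–18), TGA (19–21).
TGA is the first in-frame stop; ORF spans 16–21, 6 nucleotides.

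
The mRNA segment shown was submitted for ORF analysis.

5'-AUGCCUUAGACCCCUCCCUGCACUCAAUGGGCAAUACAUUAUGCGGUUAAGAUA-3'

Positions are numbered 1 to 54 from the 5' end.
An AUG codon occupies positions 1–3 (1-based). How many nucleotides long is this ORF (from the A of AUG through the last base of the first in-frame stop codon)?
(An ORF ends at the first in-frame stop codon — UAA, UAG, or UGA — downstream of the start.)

9

Codons from position 1: AUG (1–3), CCU (4–6), UAG (7–9).
UAG is the first in-frame stop; ORF spans 1–9, 9 nucleotides.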